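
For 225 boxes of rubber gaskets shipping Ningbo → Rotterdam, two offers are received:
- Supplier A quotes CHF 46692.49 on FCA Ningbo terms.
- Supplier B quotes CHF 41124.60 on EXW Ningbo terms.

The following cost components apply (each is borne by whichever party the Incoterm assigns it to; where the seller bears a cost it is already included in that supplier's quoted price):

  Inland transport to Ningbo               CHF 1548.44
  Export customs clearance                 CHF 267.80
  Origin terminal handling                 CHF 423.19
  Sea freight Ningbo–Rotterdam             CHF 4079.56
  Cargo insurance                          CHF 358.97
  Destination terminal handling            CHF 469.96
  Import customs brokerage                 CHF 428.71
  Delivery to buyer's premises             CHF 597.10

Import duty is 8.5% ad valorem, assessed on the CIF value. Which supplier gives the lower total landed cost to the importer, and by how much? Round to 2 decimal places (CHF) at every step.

Supplier A (FCA):
CIF value = FCA price + origin terminal + freight + insurance = 46692.49 + 423.19 + 4079.56 + 358.97 = 51554.21
Import duty = 51554.21 × 8.5% = 4382.11
Buyer bears (A): 423.19 + 4079.56 + 358.97 + 469.96 + 428.71 + 597.10 = 6357.49
Landed cost (A) = invoice 46692.49 + 6357.49 + duty 4382.11 = 57432.09
Supplier B (EXW):
CIF value = EXW price + inland to port + export clearance + origin terminal + freight + insurance = 41124.60 + 1548.44 + 267.80 + 423.19 + 4079.56 + 358.97 = 47802.56
Import duty = 47802.56 × 8.5% = 4063.22
Buyer bears (B): 1548.44 + 267.80 + 423.19 + 4079.56 + 358.97 + 469.96 + 428.71 + 597.10 = 8173.73
Landed cost (B) = invoice 41124.60 + 8173.73 + duty 4063.22 = 53361.55
Difference = |57432.09 − 53361.55| = 4070.54

Supplier B is cheaper by CHF 4070.54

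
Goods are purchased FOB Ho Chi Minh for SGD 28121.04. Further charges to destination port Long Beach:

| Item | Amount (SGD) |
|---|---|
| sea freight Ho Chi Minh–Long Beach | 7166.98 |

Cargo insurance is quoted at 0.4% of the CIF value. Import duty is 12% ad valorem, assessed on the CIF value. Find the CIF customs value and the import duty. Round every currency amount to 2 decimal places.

Let C be the CIF value. C = FOB price + freight + 0.4% × C
C − 0.4% × C = 28121.04 + 7166.98
0.996 × C = 35288.02
C = 35288.02 / 0.996 = 35429.74
Insurance premium = 0.4% × 35429.74 = 141.72
Import duty = 35429.74 × 12% = 4251.57

CIF value: SGD 35429.74; import duty: SGD 4251.57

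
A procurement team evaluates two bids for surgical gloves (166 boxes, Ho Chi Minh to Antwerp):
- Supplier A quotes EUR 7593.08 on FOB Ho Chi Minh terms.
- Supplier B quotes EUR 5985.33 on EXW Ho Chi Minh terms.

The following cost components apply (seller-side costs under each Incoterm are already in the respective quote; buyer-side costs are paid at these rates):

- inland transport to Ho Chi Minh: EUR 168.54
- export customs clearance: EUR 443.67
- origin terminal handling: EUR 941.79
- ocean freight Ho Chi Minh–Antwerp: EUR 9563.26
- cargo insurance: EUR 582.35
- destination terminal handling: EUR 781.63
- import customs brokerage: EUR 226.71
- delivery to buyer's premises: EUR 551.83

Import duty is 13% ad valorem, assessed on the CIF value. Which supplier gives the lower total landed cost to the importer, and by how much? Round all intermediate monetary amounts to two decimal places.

Supplier B is cheaper by EUR 60.74

Supplier A (FOB):
CIF value = FOB price + freight + insurance = 7593.08 + 9563.26 + 582.35 = 17738.69
Import duty = 17738.69 × 13% = 2306.03
Buyer bears (A): 9563.26 + 582.35 + 781.63 + 226.71 + 551.83 = 11705.78
Landed cost (A) = invoice 7593.08 + 11705.78 + duty 2306.03 = 21604.89
Supplier B (EXW):
CIF value = EXW price + inland to port + export clearance + origin terminal + freight + insurance = 5985.33 + 168.54 + 443.67 + 941.79 + 9563.26 + 582.35 = 17684.94
Import duty = 17684.94 × 13% = 2299.04
Buyer bears (B): 168.54 + 443.67 + 941.79 + 9563.26 + 582.35 + 781.63 + 226.71 + 551.83 = 13259.78
Landed cost (B) = invoice 5985.33 + 13259.78 + duty 2299.04 = 21544.15
Difference = |21604.89 − 21544.15| = 60.74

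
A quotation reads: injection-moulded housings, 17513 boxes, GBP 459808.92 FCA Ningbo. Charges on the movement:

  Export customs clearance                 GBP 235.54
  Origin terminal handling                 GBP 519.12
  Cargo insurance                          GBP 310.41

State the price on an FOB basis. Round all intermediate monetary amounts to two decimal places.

FOB price: GBP 460328.04

Not relevant to the conversion: export clearance — on the seller under both FCA and FOB; already in the FCA price and stays in the FOB price. insurance — on the buyer under both terms; not part of either seller's price.
From FCA to FOB, the seller additionally bears: origin terminal.
FOB price = 459808.92 + 519.12 = 460328.04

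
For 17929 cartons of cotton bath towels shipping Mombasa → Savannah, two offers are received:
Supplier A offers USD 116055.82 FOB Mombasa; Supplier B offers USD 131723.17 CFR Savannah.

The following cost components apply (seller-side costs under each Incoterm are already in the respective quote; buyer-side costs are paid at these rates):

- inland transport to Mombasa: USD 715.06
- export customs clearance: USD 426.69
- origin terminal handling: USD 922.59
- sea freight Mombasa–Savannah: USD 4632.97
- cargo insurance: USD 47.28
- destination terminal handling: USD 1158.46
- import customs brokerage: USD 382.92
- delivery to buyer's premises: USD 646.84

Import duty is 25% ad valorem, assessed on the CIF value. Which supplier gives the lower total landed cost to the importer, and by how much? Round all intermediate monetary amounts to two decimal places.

Supplier A (FOB):
CIF value = FOB price + freight + insurance = 116055.82 + 4632.97 + 47.28 = 120736.07
Import duty = 120736.07 × 25% = 30184.02
Buyer bears (A): 4632.97 + 47.28 + 1158.46 + 382.92 + 646.84 = 6868.47
Landed cost (A) = invoice 116055.82 + 6868.47 + duty 30184.02 = 153108.31
Supplier B (CFR):
CIF value = CFR price + insurance = 131723.17 + 47.28 = 131770.45
Import duty = 131770.45 × 25% = 32942.61
Buyer bears (B): 47.28 + 1158.46 + 382.92 + 646.84 = 2235.50
Landed cost (B) = invoice 131723.17 + 2235.50 + duty 32942.61 = 166901.28
Difference = |153108.31 − 166901.28| = 13792.97

Supplier A is cheaper by USD 13792.97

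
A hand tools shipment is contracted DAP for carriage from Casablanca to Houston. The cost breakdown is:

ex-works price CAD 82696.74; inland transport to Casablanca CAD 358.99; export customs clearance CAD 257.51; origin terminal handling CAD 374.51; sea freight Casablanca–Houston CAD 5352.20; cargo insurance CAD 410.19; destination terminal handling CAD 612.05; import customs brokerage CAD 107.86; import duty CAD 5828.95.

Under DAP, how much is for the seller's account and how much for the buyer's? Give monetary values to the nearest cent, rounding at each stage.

Seller: CAD 90062.19; buyer: CAD 5936.81

DAP: the seller bears all costs to the named destination except import duty and clearance.
Seller's account: goods 82696.74 + inland to port 358.99 + export clearance 257.51 + origin terminal 374.51 + freight 5352.20 + insurance 410.19 + destination terminal 612.05 = 90062.19
Buyer's account: brokerage 107.86 + duty 5828.95 = 5936.81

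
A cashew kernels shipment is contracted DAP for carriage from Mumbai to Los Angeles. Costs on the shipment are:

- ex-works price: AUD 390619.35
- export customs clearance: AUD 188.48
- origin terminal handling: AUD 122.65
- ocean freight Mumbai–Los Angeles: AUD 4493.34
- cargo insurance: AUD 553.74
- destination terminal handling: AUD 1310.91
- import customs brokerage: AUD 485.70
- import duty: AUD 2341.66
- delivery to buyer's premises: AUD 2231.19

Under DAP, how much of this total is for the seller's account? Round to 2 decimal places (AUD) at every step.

Seller's account: AUD 399519.66

DAP: the seller bears all costs to the named destination except import duty and clearance.
Seller's account: goods 390619.35 + export clearance 188.48 + origin terminal 122.65 + freight 4493.34 + insurance 553.74 + destination terminal 1310.91 + delivery 2231.19 = 399519.66
Buyer's account: brokerage 485.70 + duty 2341.66 = 2827.36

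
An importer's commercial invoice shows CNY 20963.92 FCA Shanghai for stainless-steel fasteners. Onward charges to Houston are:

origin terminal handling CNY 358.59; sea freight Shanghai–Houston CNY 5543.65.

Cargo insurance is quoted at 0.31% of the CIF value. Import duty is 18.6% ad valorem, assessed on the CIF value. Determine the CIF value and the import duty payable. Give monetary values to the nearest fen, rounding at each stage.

Let C be the CIF value. C = FCA price + pre-shipment costs + freight + 0.31% × C
C − 0.31% × C = 20963.92 + 358.59 + 5543.65
0.9969 × C = 26866.16
C = 26866.16 / 0.9969 = 26949.70
Insurance premium = 0.31% × 26949.70 = 83.54
Import duty = 26949.70 × 18.6% = 5012.64

CIF value: CNY 26949.70; import duty: CNY 5012.64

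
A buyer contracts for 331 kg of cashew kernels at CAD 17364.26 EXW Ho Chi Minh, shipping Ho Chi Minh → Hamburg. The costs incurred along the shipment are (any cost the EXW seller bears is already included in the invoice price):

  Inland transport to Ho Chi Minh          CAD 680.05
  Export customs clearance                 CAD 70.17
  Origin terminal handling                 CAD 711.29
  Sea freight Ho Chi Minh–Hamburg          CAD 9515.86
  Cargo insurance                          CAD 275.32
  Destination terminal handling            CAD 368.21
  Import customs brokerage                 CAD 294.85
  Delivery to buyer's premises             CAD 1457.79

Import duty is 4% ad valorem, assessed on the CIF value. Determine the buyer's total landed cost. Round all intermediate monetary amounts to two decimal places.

Total landed cost: CAD 31882.48

EXW: the seller makes goods available at their premises; the buyer bears all onward costs.
CIF value = EXW price + inland to port + export clearance + origin terminal + freight + insurance = 17364.26 + 680.05 + 70.17 + 711.29 + 9515.86 + 275.32 = 28616.95
Import duty = 28616.95 × 4% = 1144.68
Buyer bears: inland to port 680.05 + export clearance 70.17 + origin terminal 711.29 + freight 9515.86 + insurance 275.32 + destination terminal 368.21 + brokerage 294.85 + delivery 1457.79 + duty 1144.68 = 14518.22
Landed cost = invoice 17364.26 + 14518.22 = 31882.48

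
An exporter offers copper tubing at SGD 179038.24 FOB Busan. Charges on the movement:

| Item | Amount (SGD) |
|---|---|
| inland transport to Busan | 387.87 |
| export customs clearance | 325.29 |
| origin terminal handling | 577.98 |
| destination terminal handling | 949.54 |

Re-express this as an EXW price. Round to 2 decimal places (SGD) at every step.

Not relevant to the conversion: destination terminal — on the buyer under both terms; not part of either seller's price.
From FOB to EXW, the seller no longer bears: inland to port, export clearance, origin terminal.
EXW price = 179038.24 − 387.87 − 325.29 − 577.98 = 177747.10

EXW price: SGD 177747.10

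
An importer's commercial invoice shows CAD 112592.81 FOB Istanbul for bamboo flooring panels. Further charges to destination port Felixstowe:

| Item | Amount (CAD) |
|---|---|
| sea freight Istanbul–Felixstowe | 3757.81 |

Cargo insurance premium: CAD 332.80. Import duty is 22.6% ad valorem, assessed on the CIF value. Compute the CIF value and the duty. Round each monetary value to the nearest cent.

CIF = FOB price + freight + insurance
CIF = 112592.81 + 3757.81 + 332.80 = 116683.42
Import duty = 116683.42 × 22.6% = 26370.45

CIF value: CAD 116683.42; import duty: CAD 26370.45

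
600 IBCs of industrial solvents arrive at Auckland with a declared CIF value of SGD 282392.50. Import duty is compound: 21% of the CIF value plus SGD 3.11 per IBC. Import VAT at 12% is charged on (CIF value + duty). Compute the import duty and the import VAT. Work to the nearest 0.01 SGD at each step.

Ad valorem component: 282392.50 × 21% = 59302.43
Specific component: 600 × 3.11 = 1866.00
Import duty = 59302.43 + 1866.00 = 61168.43
VAT base = CIF + duty = 282392.50 + 61168.43 = 343560.93
Import VAT = 343560.93 × 12% = 41227.31

Import duty: SGD 61168.43; import VAT: SGD 41227.31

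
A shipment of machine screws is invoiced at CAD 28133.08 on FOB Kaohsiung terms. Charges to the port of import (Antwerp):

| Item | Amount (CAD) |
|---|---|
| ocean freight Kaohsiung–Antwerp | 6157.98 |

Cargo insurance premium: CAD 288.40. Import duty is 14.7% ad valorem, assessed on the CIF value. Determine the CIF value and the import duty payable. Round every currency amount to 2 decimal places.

CIF value: CAD 34579.46; import duty: CAD 5083.18

CIF = FOB price + freight + insurance
CIF = 28133.08 + 6157.98 + 288.40 = 34579.46
Import duty = 34579.46 × 14.7% = 5083.18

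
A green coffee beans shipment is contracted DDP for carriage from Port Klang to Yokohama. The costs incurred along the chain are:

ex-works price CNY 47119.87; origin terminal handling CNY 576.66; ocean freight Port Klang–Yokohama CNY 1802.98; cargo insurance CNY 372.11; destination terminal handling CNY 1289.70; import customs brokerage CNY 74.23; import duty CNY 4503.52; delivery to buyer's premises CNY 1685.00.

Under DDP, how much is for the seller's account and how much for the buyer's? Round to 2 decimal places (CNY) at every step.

Seller: CNY 57424.07; buyer: CNY 0.00

DDP: the seller bears all costs including import duty.
Seller's account: goods 47119.87 + origin terminal 576.66 + freight 1802.98 + insurance 372.11 + destination terminal 1289.70 + brokerage 74.23 + duty 4503.52 + delivery 1685.00 = 57424.07
Buyer's account: 0.00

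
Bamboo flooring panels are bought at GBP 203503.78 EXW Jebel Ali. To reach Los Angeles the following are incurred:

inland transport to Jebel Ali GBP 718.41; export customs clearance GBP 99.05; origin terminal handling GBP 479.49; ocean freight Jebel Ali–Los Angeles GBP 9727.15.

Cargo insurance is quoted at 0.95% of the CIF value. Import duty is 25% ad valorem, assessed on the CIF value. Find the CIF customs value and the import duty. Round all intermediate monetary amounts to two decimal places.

CIF value: GBP 216585.44; import duty: GBP 54146.36

Let C be the CIF value. C = EXW price + pre-shipment costs + freight + 0.95% × C
C − 0.95% × C = 203503.78 + 718.41 + 99.05 + 479.49 + 9727.15
0.9905 × C = 214527.88
C = 214527.88 / 0.9905 = 216585.44
Insurance premium = 0.95% × 216585.44 = 2057.56
Import duty = 216585.44 × 25% = 54146.36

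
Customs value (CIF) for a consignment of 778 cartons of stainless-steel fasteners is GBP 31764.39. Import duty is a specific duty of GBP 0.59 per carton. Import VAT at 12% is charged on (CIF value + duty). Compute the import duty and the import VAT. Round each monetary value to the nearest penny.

Import duty: GBP 459.02; import VAT: GBP 3866.81

Import duty = 778 × 0.59 = 459.02
VAT base = CIF + duty = 31764.39 + 459.02 = 32223.41
Import VAT = 32223.41 × 12% = 3866.81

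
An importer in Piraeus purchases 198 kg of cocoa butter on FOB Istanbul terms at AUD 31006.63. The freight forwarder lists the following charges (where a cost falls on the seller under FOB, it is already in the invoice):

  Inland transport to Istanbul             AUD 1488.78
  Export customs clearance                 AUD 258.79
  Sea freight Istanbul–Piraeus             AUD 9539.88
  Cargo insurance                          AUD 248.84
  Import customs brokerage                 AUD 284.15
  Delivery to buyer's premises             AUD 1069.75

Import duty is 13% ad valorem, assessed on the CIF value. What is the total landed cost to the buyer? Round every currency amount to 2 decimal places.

FOB: the seller bears costs until goods are on board at the origin port; the buyer bears freight, insurance and all costs thereafter.
Already in the invoice (seller's account under FOB): inland to port, export clearance — exclude.
CIF value = FOB price + freight + insurance = 31006.63 + 9539.88 + 248.84 = 40795.35
Import duty = 40795.35 × 13% = 5303.40
Buyer bears: freight 9539.88 + insurance 248.84 + brokerage 284.15 + delivery 1069.75 + duty 5303.40 = 16446.02
Landed cost = invoice 31006.63 + 16446.02 = 47452.65

Total landed cost: AUD 47452.65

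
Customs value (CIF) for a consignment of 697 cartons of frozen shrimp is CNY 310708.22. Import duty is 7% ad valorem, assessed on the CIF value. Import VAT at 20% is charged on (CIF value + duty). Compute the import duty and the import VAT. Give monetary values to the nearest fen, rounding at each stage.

Import duty = 310708.22 × 7% = 21749.58
VAT base = CIF + duty = 310708.22 + 21749.58 = 332457.80
Import VAT = 332457.80 × 20% = 66491.56

Import duty: CNY 21749.58; import VAT: CNY 66491.56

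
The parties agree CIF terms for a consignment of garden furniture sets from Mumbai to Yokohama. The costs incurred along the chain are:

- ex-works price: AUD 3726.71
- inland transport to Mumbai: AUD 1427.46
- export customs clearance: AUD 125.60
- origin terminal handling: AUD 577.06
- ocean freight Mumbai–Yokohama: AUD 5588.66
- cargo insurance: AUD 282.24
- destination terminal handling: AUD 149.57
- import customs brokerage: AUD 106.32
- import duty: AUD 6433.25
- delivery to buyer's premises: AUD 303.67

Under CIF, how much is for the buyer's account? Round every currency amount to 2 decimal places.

CIF: the seller pays costs through ocean freight and marine insurance to the destination port.
Seller's account: goods 3726.71 + inland to port 1427.46 + export clearance 125.60 + origin terminal 577.06 + freight 5588.66 + insurance 282.24 = 11727.73
Buyer's account: destination terminal 149.57 + brokerage 106.32 + duty 6433.25 + delivery 303.67 = 6992.81

Buyer's account: AUD 6992.81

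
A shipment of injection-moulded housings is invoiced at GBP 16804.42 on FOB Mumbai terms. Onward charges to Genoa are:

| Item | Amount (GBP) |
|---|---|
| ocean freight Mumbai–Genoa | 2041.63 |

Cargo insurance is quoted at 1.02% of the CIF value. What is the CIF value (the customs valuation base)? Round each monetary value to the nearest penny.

CIF value: GBP 19040.26

Let C be the CIF value. C = FOB price + freight + 1.02% × C
C − 1.02% × C = 16804.42 + 2041.63
0.9898 × C = 18846.05
C = 18846.05 / 0.9898 = 19040.26
Insurance premium = 1.02% × 19040.26 = 194.21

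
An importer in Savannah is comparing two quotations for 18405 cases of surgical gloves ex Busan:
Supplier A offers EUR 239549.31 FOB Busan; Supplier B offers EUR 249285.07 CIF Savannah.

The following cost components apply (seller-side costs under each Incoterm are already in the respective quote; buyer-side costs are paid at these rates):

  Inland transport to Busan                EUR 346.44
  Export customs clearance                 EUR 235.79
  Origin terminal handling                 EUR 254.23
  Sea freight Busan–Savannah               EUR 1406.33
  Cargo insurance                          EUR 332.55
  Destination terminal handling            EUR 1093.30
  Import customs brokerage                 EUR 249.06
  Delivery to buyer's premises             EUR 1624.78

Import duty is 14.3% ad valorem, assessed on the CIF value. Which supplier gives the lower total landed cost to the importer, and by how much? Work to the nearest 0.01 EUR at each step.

Supplier A is cheaper by EUR 9140.44

Supplier A (FOB):
CIF value = FOB price + freight + insurance = 239549.31 + 1406.33 + 332.55 = 241288.19
Import duty = 241288.19 × 14.3% = 34504.21
Buyer bears (A): 1406.33 + 332.55 + 1093.30 + 249.06 + 1624.78 = 4706.02
Landed cost (A) = invoice 239549.31 + 4706.02 + duty 34504.21 = 278759.54
Supplier B (CIF):
The CIF price already equals the CIF value: 249285.07
Import duty = 249285.07 × 14.3% = 35647.77
Buyer bears (B): 1093.30 + 249.06 + 1624.78 = 2967.14
Landed cost (B) = invoice 249285.07 + 2967.14 + duty 35647.77 = 287899.98
Difference = |278759.54 − 287899.98| = 9140.44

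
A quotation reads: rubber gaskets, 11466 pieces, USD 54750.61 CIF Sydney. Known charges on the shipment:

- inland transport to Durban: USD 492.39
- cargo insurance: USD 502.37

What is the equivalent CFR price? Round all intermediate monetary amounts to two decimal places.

Not relevant to the conversion: inland to port — on the seller under both CIF and CFR; already in the CIF price and stays in the CFR price.
From CIF to CFR, the seller no longer bears: insurance.
CFR price = 54750.61 − 502.37 = 54248.24

CFR price: USD 54248.24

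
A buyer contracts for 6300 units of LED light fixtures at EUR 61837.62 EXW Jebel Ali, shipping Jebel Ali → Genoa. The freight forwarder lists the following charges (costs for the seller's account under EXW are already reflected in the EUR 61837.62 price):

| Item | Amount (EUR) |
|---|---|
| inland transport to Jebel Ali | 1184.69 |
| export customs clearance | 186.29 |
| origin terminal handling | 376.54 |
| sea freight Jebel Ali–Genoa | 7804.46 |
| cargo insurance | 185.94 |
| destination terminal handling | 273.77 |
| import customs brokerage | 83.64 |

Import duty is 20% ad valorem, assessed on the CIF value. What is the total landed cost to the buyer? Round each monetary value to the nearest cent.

EXW: the seller makes goods available at their premises; the buyer bears all onward costs.
CIF value = EXW price + inland to port + export clearance + origin terminal + freight + insurance = 61837.62 + 1184.69 + 186.29 + 376.54 + 7804.46 + 185.94 = 71575.54
Import duty = 71575.54 × 20% = 14315.11
Buyer bears: inland to port 1184.69 + export clearance 186.29 + origin terminal 376.54 + freight 7804.46 + insurance 185.94 + destination terminal 273.77 + brokerage 83.64 + duty 14315.11 = 24410.44
Landed cost = invoice 61837.62 + 24410.44 = 86248.06

Total landed cost: EUR 86248.06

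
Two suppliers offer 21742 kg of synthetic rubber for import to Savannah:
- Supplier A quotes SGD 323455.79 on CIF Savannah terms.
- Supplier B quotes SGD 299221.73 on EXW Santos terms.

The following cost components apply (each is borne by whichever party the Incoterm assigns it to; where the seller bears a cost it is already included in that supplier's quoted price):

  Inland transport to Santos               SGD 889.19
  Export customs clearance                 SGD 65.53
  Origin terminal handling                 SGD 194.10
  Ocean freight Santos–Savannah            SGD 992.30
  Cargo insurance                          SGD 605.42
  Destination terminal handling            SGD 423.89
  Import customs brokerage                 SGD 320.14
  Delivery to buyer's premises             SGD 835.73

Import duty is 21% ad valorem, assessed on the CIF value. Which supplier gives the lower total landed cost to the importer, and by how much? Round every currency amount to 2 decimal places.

Supplier B is cheaper by SGD 25999.90

Supplier A (CIF):
The CIF price already equals the CIF value: 323455.79
Import duty = 323455.79 × 21% = 67925.72
Buyer bears (A): 423.89 + 320.14 + 835.73 = 1579.76
Landed cost (A) = invoice 323455.79 + 1579.76 + duty 67925.72 = 392961.27
Supplier B (EXW):
CIF value = EXW price + inland to port + export clearance + origin terminal + freight + insurance = 299221.73 + 889.19 + 65.53 + 194.10 + 992.30 + 605.42 = 301968.27
Import duty = 301968.27 × 21% = 63413.34
Buyer bears (B): 889.19 + 65.53 + 194.10 + 992.30 + 605.42 + 423.89 + 320.14 + 835.73 = 4326.30
Landed cost (B) = invoice 299221.73 + 4326.30 + duty 63413.34 = 366961.37
Difference = |392961.27 − 366961.37| = 25999.90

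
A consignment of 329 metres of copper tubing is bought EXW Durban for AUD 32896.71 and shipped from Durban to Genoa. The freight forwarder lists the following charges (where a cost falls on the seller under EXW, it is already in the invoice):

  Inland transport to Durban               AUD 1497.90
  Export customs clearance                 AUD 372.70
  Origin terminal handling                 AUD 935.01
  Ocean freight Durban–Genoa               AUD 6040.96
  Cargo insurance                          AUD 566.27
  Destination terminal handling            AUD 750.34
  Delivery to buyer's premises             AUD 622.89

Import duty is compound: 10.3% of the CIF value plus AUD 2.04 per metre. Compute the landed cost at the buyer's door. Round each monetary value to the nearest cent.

EXW: the seller makes goods available at their premises; the buyer bears all onward costs.
CIF value = EXW price + inland to port + export clearance + origin terminal + freight + insurance = 32896.71 + 1497.90 + 372.70 + 935.01 + 6040.96 + 566.27 = 42309.55
Ad valorem component: 42309.55 × 10.3% = 4357.88
Specific component: 329 × 2.04 = 671.16
Import duty = 4357.88 + 671.16 = 5029.04
Buyer bears: inland to port 1497.90 + export clearance 372.70 + origin terminal 935.01 + freight 6040.96 + insurance 566.27 + destination terminal 750.34 + delivery 622.89 + duty 5029.04 = 15815.11
Landed cost = invoice 32896.71 + 15815.11 = 48711.82

Total landed cost: AUD 48711.82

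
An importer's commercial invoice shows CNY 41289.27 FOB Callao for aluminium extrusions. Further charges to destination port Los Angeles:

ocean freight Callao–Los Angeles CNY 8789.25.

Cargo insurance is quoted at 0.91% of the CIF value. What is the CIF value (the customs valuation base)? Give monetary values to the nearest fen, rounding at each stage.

Let C be the CIF value. C = FOB price + freight + 0.91% × C
C − 0.91% × C = 41289.27 + 8789.25
0.9909 × C = 50078.52
C = 50078.52 / 0.9909 = 50538.42
Insurance premium = 0.91% × 50538.42 = 459.90

CIF value: CNY 50538.42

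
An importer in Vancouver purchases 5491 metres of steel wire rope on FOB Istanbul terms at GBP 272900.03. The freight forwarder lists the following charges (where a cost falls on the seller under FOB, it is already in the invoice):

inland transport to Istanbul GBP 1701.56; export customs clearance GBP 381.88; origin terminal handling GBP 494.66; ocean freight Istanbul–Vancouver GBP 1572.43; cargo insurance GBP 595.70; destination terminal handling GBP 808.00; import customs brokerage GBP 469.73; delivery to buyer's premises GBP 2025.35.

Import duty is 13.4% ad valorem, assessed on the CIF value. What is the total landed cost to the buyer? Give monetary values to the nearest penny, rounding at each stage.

FOB: the seller bears costs until goods are on board at the origin port; the buyer bears freight, insurance and all costs thereafter.
Already in the invoice (seller's account under FOB): inland to port, export clearance, origin terminal — exclude.
CIF value = FOB price + freight + insurance = 272900.03 + 1572.43 + 595.70 = 275068.16
Import duty = 275068.16 × 13.4% = 36859.13
Buyer bears: freight 1572.43 + insurance 595.70 + destination terminal 808.00 + brokerage 469.73 + delivery 2025.35 + duty 36859.13 = 42330.34
Landed cost = invoice 272900.03 + 42330.34 = 315230.37

Total landed cost: GBP 315230.37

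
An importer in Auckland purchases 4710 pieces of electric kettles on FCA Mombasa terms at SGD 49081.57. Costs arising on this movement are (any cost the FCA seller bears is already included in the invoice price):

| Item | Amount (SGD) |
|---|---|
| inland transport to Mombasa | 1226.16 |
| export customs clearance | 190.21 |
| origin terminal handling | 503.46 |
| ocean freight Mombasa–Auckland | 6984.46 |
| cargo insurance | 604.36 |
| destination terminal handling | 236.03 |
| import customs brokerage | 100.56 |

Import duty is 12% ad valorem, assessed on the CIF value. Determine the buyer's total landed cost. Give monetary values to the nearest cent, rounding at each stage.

FCA: the seller delivers export-cleared goods to the carrier; the buyer bears costs from that point.
Already in the invoice (seller's account under FCA): inland to port, export clearance — exclude.
CIF value = FCA price + origin terminal + freight + insurance = 49081.57 + 503.46 + 6984.46 + 604.36 = 57173.85
Import duty = 57173.85 × 12% = 6860.86
Buyer bears: origin terminal 503.46 + freight 6984.46 + insurance 604.36 + destination terminal 236.03 + brokerage 100.56 + duty 6860.86 = 15289.73
Landed cost = invoice 49081.57 + 15289.73 = 64371.30

Total landed cost: SGD 64371.30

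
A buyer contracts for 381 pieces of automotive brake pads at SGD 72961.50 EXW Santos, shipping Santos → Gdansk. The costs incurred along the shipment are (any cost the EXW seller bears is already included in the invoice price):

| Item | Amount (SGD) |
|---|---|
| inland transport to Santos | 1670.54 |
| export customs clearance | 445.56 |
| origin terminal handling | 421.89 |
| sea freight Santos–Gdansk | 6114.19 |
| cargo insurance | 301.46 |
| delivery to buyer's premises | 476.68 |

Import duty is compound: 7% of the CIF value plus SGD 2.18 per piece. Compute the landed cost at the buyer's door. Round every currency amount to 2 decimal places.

EXW: the seller makes goods available at their premises; the buyer bears all onward costs.
CIF value = EXW price + inland to port + export clearance + origin terminal + freight + insurance = 72961.50 + 1670.54 + 445.56 + 421.89 + 6114.19 + 301.46 = 81915.14
Ad valorem component: 81915.14 × 7% = 5734.06
Specific component: 381 × 2.18 = 830.58
Import duty = 5734.06 + 830.58 = 6564.64
Buyer bears: inland to port 1670.54 + export clearance 445.56 + origin terminal 421.89 + freight 6114.19 + insurance 301.46 + delivery 476.68 + duty 6564.64 = 15994.96
Landed cost = invoice 72961.50 + 15994.96 = 88956.46

Total landed cost: SGD 88956.46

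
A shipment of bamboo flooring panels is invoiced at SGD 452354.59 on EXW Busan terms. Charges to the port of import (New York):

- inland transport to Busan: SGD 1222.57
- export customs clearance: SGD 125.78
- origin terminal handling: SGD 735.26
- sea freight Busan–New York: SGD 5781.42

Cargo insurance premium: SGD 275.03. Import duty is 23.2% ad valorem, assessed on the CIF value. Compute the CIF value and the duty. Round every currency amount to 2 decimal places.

CIF = EXW price + pre-shipment costs + freight + insurance
CIF = 452354.59 + 1222.57 + 125.78 + 735.26 + 5781.42 + 275.03 = 460494.65
Import duty = 460494.65 × 23.2% = 106834.76

CIF value: SGD 460494.65; import duty: SGD 106834.76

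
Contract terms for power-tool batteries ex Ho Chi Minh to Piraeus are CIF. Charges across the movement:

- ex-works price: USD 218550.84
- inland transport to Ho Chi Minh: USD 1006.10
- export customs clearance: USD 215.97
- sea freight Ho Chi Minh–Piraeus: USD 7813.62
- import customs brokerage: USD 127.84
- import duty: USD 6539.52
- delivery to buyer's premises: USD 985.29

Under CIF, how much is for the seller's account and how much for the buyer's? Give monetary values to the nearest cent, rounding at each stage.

CIF: the seller pays costs through ocean freight and marine insurance to the destination port.
Seller's account: goods 218550.84 + inland to port 1006.10 + export clearance 215.97 + freight 7813.62 = 227586.53
Buyer's account: brokerage 127.84 + duty 6539.52 + delivery 985.29 = 7652.65

Seller: USD 227586.53; buyer: USD 7652.65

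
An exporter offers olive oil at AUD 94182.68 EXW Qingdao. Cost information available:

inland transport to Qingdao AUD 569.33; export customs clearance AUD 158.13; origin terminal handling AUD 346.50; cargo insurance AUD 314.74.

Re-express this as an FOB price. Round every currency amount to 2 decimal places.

Not relevant to the conversion: insurance — on the buyer under both terms; not part of either seller's price.
From EXW to FOB, the seller additionally bears: inland to port, export clearance, origin terminal.
FOB price = 94182.68 + 569.33 + 158.13 + 346.50 = 95256.64

FOB price: AUD 95256.64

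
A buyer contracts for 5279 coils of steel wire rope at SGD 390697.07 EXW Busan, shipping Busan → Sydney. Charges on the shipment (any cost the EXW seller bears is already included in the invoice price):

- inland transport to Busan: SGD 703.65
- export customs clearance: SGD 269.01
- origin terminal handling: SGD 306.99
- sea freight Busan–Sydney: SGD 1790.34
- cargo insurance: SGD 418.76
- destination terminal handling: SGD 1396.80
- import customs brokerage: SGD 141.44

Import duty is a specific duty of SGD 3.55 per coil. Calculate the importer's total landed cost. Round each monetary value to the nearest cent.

Total landed cost: SGD 414464.51

EXW: the seller makes goods available at their premises; the buyer bears all onward costs.
CIF value = EXW price + inland to port + export clearance + origin terminal + freight + insurance = 390697.07 + 703.65 + 269.01 + 306.99 + 1790.34 + 418.76 = 394185.82
Import duty = 5279 × 3.55 = 18740.45
Buyer bears: inland to port 703.65 + export clearance 269.01 + origin terminal 306.99 + freight 1790.34 + insurance 418.76 + destination terminal 1396.80 + brokerage 141.44 + duty 18740.45 = 23767.44
Landed cost = invoice 390697.07 + 23767.44 = 414464.51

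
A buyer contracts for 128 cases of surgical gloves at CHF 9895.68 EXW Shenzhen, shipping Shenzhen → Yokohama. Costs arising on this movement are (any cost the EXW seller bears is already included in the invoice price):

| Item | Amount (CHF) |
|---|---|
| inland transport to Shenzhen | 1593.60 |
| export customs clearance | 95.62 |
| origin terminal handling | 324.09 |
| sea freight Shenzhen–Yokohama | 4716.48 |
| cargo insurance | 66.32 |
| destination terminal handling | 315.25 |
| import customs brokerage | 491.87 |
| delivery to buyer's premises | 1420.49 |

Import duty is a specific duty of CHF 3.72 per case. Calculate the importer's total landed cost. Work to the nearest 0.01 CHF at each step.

Total landed cost: CHF 19395.56

EXW: the seller makes goods available at their premises; the buyer bears all onward costs.
CIF value = EXW price + inland to port + export clearance + origin terminal + freight + insurance = 9895.68 + 1593.60 + 95.62 + 324.09 + 4716.48 + 66.32 = 16691.79
Import duty = 128 × 3.72 = 476.16
Buyer bears: inland to port 1593.60 + export clearance 95.62 + origin terminal 324.09 + freight 4716.48 + insurance 66.32 + destination terminal 315.25 + brokerage 491.87 + delivery 1420.49 + duty 476.16 = 9499.88
Landed cost = invoice 9895.68 + 9499.88 = 19395.56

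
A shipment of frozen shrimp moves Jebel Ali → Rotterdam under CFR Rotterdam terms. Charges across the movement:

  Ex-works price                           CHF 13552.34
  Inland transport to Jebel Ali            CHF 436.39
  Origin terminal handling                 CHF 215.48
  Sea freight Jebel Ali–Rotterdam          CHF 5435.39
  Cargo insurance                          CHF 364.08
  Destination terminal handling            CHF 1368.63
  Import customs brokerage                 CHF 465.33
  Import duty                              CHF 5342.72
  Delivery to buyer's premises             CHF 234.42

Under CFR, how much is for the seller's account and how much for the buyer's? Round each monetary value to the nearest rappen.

Seller: CHF 19639.60; buyer: CHF 7775.18

CFR: the seller pays costs through ocean freight to the destination port, but not insurance.
Seller's account: goods 13552.34 + inland to port 436.39 + origin terminal 215.48 + freight 5435.39 = 19639.60
Buyer's account: insurance 364.08 + destination terminal 1368.63 + brokerage 465.33 + duty 5342.72 + delivery 234.42 = 7775.18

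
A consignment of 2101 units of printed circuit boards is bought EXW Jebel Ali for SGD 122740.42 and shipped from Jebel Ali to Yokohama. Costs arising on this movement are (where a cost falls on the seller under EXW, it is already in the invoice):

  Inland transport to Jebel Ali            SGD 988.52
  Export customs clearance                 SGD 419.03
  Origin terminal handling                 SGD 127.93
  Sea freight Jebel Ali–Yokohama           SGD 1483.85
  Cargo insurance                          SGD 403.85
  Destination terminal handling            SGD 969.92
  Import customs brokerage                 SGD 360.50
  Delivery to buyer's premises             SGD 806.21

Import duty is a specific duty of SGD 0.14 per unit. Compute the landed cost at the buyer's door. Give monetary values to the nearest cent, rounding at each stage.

EXW: the seller makes goods available at their premises; the buyer bears all onward costs.
CIF value = EXW price + inland to port + export clearance + origin terminal + freight + insurance = 122740.42 + 988.52 + 419.03 + 127.93 + 1483.85 + 403.85 = 126163.60
Import duty = 2101 × 0.14 = 294.14
Buyer bears: inland to port 988.52 + export clearance 419.03 + origin terminal 127.93 + freight 1483.85 + insurance 403.85 + destination terminal 969.92 + brokerage 360.50 + delivery 806.21 + duty 294.14 = 5853.95
Landed cost = invoice 122740.42 + 5853.95 = 128594.37

Total landed cost: SGD 128594.37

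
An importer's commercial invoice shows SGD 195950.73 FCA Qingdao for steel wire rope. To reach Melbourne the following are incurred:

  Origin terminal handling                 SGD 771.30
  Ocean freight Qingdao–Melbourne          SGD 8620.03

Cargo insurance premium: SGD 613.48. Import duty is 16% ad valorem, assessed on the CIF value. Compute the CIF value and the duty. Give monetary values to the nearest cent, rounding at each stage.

CIF = FCA price + pre-shipment costs + freight + insurance
CIF = 195950.73 + 771.30 + 8620.03 + 613.48 = 205955.54
Import duty = 205955.54 × 16% = 32952.89

CIF value: SGD 205955.54; import duty: SGD 32952.89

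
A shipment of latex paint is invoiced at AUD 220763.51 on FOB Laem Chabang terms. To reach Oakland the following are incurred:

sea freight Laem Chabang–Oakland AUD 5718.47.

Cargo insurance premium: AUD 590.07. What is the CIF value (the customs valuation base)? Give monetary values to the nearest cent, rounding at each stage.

CIF = FOB price + freight + insurance
CIF = 220763.51 + 5718.47 + 590.07 = 227072.05

CIF value: AUD 227072.05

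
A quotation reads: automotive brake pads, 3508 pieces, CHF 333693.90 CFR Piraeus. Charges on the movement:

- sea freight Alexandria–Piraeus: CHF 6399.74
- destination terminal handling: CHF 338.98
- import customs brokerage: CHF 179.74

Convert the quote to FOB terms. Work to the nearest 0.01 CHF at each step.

FOB price: CHF 327294.16

Not relevant to the conversion: brokerage, destination terminal — on the buyer under both terms; not part of either seller's price.
From CFR to FOB, the seller no longer bears: freight.
FOB price = 333693.90 − 6399.74 = 327294.16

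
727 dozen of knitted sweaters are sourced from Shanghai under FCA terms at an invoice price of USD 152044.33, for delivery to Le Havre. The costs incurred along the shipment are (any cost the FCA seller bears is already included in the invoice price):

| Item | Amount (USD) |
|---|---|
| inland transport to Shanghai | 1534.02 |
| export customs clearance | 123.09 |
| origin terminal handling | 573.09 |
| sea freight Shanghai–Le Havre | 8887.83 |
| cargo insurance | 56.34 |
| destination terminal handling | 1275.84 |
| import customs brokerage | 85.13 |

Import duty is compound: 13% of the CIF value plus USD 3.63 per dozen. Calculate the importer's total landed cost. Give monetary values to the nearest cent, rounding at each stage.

FCA: the seller delivers export-cleared goods to the carrier; the buyer bears costs from that point.
Already in the invoice (seller's account under FCA): inland to port, export clearance — exclude.
CIF value = FCA price + origin terminal + freight + insurance = 152044.33 + 573.09 + 8887.83 + 56.34 = 161561.59
Ad valorem component: 161561.59 × 13% = 21003.01
Specific component: 727 × 3.63 = 2639.01
Import duty = 21003.01 + 2639.01 = 23642.02
Buyer bears: origin terminal 573.09 + freight 8887.83 + insurance 56.34 + destination terminal 1275.84 + brokerage 85.13 + duty 23642.02 = 34520.25
Landed cost = invoice 152044.33 + 34520.25 = 186564.58

Total landed cost: USD 186564.58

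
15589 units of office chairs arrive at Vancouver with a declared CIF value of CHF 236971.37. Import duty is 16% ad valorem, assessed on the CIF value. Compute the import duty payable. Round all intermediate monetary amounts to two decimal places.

Import duty: CHF 37915.42

Import duty = 236971.37 × 16% = 37915.42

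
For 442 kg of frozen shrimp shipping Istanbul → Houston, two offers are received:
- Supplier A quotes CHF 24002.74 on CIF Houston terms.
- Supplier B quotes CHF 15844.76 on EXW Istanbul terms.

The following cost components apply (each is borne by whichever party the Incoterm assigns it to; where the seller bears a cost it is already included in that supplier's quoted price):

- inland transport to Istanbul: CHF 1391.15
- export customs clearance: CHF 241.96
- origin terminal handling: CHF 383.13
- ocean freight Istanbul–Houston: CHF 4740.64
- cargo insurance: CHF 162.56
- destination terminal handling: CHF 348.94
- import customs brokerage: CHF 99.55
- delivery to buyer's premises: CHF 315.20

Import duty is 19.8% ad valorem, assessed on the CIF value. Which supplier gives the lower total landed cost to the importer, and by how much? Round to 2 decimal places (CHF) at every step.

Supplier A (CIF):
The CIF price already equals the CIF value: 24002.74
Import duty = 24002.74 × 19.8% = 4752.54
Buyer bears (A): 348.94 + 99.55 + 315.20 = 763.69
Landed cost (A) = invoice 24002.74 + 763.69 + duty 4752.54 = 29518.97
Supplier B (EXW):
CIF value = EXW price + inland to port + export clearance + origin terminal + freight + insurance = 15844.76 + 1391.15 + 241.96 + 383.13 + 4740.64 + 162.56 = 22764.20
Import duty = 22764.20 × 19.8% = 4507.31
Buyer bears (B): 1391.15 + 241.96 + 383.13 + 4740.64 + 162.56 + 348.94 + 99.55 + 315.20 = 7683.13
Landed cost (B) = invoice 15844.76 + 7683.13 + duty 4507.31 = 28035.20
Difference = |29518.97 − 28035.20| = 1483.77

Supplier B is cheaper by CHF 1483.77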